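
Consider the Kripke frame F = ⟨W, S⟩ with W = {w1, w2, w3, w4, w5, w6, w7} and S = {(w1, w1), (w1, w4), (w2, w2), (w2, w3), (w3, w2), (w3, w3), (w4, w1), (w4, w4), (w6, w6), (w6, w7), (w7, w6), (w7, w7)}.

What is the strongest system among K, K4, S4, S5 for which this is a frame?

K4

Transitive (axiom 4): yes — every two-step S-path is closed by a direct edge.
Reflexive (axiom T): no — w5 is not related to itself.
Euclidean (axiom 5): yes — any two successors of a common world are S-related.
So F validates K, K4; S4 would additionally require S to be reflexive. The strongest is K4.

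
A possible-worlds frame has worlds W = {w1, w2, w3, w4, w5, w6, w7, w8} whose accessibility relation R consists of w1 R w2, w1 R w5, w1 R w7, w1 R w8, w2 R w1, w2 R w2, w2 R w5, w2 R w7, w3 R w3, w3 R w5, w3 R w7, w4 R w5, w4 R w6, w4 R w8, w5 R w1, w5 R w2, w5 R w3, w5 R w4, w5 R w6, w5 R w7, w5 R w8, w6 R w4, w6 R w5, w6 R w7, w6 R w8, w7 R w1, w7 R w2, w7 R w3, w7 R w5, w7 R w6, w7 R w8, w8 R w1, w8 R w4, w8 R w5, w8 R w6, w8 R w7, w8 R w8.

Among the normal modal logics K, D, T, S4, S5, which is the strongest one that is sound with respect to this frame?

D

Serial (axiom D): yes — every world has a successor (e.g. w1 R w2).
Reflexive (axiom T): no — w1 is not related to itself.
Transitive (axiom 4): no — w1 R w5 and w5 R w3, but not w1 R w3.
Euclidean (axiom 5): no — w1 R w2 and w1 R w8, but not w2 R w8.
So F validates K, D; T would additionally require R to be reflexive. The strongest is D.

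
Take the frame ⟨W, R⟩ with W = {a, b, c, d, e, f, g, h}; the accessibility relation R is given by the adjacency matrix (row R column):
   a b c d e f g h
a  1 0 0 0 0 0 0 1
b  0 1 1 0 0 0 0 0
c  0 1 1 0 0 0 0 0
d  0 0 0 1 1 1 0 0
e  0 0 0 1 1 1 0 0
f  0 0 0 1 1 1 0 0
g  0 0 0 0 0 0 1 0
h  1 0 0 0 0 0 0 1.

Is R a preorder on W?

Reflexive: yes — every world is R-related to itself.
Transitive: yes — every two-step R-path is closed by a direct edge.
So R is a preorder.

Yes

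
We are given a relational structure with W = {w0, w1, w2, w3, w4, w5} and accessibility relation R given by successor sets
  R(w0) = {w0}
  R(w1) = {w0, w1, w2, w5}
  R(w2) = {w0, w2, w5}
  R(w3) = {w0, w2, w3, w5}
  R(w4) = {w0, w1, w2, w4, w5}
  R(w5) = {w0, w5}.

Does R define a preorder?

Reflexive: yes — every world is R-related to itself.
Transitive: yes — every two-step R-path is closed by a direct edge.
So R is a preorder.

Yes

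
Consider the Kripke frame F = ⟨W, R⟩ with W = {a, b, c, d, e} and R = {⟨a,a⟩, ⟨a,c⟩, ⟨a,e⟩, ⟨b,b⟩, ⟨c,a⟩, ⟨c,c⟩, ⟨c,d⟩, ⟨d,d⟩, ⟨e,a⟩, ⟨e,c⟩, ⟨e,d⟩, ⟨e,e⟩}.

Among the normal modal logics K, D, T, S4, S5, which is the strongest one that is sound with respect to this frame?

Serial (axiom D): yes — every world has a successor (e.g. a R a).
Reflexive (axiom T): yes — every world is R-related to itself.
Transitive (axiom 4): no — a R c and c R d, but not a R d.
Euclidean (axiom 5): no — a R c and a R e, but not c R e.
So F validates K, D, T; S4 would additionally require R to be transitive. The strongest is T.

T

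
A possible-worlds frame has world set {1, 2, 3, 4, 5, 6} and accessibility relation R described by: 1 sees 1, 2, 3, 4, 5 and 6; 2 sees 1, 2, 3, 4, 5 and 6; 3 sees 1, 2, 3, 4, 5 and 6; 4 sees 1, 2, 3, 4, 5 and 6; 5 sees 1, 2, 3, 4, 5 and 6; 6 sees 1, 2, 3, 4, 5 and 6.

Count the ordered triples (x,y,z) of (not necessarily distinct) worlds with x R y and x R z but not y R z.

0

R is Euclidean; there are no such tuples.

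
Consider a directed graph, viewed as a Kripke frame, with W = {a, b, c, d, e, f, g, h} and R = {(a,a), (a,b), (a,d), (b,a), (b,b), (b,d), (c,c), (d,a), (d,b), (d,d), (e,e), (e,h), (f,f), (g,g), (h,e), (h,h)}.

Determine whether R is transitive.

Yes

Transitive: yes — every two-step R-path is closed by a direct edge.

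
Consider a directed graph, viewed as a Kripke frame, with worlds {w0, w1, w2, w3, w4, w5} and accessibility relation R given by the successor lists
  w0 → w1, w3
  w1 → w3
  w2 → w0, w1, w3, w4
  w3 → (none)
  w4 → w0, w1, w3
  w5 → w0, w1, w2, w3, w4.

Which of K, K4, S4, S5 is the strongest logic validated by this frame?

K4

Transitive (axiom 4): yes — every two-step R-path is closed by a direct edge.
Reflexive (axiom T): no — w0 is not related to itself.
Euclidean (axiom 5): no — w0 R w3 and w0 R w1, but not w3 R w1.
So F validates K, K4; S4 would additionally require R to be reflexive. The strongest is K4.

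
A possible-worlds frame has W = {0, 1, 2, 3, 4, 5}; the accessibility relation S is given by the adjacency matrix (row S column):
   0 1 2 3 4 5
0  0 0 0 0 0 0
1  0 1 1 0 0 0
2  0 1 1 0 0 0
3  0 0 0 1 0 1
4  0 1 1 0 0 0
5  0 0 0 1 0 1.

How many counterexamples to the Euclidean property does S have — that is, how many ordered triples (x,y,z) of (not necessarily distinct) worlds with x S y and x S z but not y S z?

S is Euclidean; there are no such tuples.

0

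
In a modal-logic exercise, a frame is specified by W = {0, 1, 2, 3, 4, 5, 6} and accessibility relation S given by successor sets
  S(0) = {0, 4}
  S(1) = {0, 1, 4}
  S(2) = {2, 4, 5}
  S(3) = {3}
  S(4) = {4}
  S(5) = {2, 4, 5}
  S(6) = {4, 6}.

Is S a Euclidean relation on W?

No

Euclidean: no — 1 S 4 and 1 S 0, but not 4 S 0.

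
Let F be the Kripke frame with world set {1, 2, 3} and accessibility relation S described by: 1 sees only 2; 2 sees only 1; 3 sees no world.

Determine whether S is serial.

No

Serial: no — 3 has no S-successor.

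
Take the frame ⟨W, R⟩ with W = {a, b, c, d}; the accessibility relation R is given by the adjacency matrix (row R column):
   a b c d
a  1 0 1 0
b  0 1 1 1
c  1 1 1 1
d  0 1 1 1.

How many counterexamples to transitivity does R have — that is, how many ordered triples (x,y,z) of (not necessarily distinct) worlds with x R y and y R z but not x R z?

Enumerating: (a,c,b), (a,c,d), (b,c,a), (d,c,a).

4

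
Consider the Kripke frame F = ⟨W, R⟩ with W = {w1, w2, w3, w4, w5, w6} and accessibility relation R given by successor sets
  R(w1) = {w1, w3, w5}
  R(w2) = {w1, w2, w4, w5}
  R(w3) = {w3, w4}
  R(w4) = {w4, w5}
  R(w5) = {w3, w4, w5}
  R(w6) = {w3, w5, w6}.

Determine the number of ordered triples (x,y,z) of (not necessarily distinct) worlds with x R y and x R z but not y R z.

15

Enumerating: (w1,w3,w1), (w1,w3,w5), (w1,w5,w1), (w2,w1,w2), (w2,w1,w4), (w2,w4,w1), (w2,w4,w2), (w2,w5,w1), (w2,w5,w2), (w3,w4,w3), (w5,w3,w5), (w5,w4,w3), (w6,w3,w5), (w6,w3,w6), (w6,w5,w6).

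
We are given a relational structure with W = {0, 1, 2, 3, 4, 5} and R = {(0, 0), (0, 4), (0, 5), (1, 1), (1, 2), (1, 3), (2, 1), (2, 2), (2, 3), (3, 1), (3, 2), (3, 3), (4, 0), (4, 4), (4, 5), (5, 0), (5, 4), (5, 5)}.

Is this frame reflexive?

Reflexive: yes — every world is R-related to itself.

Yes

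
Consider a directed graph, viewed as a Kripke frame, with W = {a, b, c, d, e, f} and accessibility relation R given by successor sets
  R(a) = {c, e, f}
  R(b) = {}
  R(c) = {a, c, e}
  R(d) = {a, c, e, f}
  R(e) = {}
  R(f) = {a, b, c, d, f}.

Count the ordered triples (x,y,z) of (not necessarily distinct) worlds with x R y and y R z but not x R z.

Enumerating: (a,c,a), (a,f,a), (a,f,b), (a,f,d), (c,a,f), (d,f,b), (d,f,d), (f,a,e), (f,c,e), (f,d,e).

10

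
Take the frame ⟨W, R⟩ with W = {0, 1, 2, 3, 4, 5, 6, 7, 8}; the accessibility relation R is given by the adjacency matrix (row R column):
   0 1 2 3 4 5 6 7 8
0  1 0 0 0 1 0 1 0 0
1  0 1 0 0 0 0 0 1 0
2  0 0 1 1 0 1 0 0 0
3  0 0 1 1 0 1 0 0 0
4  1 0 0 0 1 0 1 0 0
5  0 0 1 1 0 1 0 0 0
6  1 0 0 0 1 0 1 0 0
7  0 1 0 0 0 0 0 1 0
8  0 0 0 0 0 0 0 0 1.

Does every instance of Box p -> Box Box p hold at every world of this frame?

Axiom 4 corresponds to the accessibility relation being transitive.
Transitive: yes — every two-step R-path is closed by a direct edge.

Yes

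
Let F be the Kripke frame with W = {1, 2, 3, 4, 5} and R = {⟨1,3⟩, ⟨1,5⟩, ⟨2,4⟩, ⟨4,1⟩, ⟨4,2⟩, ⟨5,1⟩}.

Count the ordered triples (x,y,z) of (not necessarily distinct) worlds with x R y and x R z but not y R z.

10

Enumerating: (1,3,3), (1,3,5), (1,5,3), (1,5,5), (2,4,4), (4,1,1), (4,1,2), (4,2,1), (4,2,2), (5,1,1).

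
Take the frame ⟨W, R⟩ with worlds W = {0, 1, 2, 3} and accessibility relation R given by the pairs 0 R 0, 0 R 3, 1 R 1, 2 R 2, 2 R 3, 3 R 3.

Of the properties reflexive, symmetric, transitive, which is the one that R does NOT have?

symmetric

Reflexive: yes — every world is R-related to itself.
Symmetric: no — 0 R 3 but not 3 R 0.
Transitive: yes — every two-step R-path is closed by a direct edge.
Only symmetric fails.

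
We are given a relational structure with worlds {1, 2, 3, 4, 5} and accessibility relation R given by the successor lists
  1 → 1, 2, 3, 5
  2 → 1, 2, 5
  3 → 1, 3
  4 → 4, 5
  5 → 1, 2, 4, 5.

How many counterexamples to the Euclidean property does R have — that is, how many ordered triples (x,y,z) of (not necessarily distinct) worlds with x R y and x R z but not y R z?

Enumerating: (1,2,3), (1,3,2), (1,3,5), (1,5,3), (5,1,4), (5,2,4), (5,4,1), (5,4,2).

8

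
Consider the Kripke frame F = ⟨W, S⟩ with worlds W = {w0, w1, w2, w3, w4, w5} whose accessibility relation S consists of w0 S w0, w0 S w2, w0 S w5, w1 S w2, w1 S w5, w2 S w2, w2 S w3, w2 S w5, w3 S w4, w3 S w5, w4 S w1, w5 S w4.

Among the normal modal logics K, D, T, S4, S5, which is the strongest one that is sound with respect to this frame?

D

Serial (axiom D): yes — every world has a successor (e.g. w0 S w0).
Reflexive (axiom T): no — w1 is not related to itself.
Transitive (axiom 4): no — w0 S w2 and w2 S w3, but not w0 S w3.
Euclidean (axiom 5): no — w0 S w5 and w0 S w2, but not w5 S w2.
So F validates K, D; T would additionally require S to be reflexive. The strongest is D.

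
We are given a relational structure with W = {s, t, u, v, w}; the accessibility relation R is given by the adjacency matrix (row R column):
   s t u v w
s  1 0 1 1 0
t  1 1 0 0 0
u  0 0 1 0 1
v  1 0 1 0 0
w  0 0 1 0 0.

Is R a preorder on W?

Reflexive: no — v is not related to itself.
Transitive: no — s R u and u R w, but not s R w.
So R is not a preorder.

No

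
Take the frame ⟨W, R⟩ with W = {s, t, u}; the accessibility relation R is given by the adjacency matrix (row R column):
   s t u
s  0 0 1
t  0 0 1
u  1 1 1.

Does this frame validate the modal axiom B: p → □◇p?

By correspondence theory, B is valid on a frame iff R is symmetric.
Symmetric: yes — every pair in R has its reverse in R.

Yes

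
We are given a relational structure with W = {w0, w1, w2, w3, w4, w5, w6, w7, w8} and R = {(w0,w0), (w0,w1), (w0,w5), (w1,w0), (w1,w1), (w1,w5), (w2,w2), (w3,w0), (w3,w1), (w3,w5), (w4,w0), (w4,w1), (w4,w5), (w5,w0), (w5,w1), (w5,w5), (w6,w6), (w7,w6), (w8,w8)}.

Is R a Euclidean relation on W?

Yes

Euclidean: yes — any two successors of a common world are R-related.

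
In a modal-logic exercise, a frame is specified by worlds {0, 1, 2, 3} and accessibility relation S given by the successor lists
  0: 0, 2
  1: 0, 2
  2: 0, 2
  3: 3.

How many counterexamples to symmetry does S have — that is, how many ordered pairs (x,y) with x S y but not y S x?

Enumerating: (1,0), (1,2).

2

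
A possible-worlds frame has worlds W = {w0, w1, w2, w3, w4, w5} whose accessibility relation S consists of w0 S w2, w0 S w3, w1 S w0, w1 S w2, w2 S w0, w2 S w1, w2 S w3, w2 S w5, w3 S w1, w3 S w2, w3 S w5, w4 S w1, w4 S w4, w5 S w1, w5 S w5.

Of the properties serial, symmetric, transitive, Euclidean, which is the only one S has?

serial

Serial: yes — every world has a successor (e.g. w0 S w2).
Symmetric: no — w0 S w3 but not w3 S w0.
Transitive: no — w0 S w2 and w2 S w1, but not w0 S w1.
Euclidean: no — w2 S w0 and w2 S w1, but not w0 S w1.
Only serial holds.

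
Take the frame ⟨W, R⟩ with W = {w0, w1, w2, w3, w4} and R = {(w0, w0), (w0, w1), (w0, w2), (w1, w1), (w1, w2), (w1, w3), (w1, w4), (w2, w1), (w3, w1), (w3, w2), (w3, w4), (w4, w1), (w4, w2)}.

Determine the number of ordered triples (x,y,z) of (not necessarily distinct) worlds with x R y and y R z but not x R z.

Enumerating: (w0,w1,w3), (w0,w1,w4), (w2,w1,w2), (w2,w1,w3), (w2,w1,w4), (w3,w1,w3), (w4,w1,w3), (w4,w1,w4).

8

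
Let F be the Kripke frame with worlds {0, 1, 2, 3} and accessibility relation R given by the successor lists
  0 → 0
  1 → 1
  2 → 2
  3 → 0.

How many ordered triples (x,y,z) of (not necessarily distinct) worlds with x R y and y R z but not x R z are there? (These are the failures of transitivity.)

0

R is transitive; there are no such tuples.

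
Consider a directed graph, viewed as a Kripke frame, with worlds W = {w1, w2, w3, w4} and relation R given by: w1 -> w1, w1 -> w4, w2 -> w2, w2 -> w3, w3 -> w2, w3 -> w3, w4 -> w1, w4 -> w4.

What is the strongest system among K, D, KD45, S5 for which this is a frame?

S5

Serial (axiom D): yes — every world has a successor (e.g. w1 R w1).
Euclidean (axiom 5): yes — any two successors of a common world are R-related.
Transitive (axiom 4): yes — every two-step R-path is closed by a direct edge.
Reflexive (axiom T): yes — every world is R-related to itself.
So F validates K, D, KD45, S5. The strongest is S5.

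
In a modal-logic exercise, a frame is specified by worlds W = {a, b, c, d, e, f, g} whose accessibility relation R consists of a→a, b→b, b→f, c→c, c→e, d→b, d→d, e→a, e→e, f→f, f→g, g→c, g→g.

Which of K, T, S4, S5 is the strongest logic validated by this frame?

T

Reflexive (axiom T): yes — every world is R-related to itself.
Transitive (axiom 4): no — b R f and f R g, but not b R g.
Euclidean (axiom 5): no — b R f and b R b, but not f R b.
So F validates K, T; S4 would additionally require R to be transitive. The strongest is T.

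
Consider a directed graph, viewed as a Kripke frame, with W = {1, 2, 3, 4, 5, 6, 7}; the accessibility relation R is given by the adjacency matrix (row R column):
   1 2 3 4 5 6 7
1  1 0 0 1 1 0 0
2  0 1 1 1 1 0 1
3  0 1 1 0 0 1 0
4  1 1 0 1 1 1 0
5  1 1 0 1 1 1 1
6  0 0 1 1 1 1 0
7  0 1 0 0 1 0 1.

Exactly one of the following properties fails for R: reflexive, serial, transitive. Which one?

Reflexive: yes — every world is R-related to itself.
Serial: yes — every world has a successor (e.g. 1 R 1).
Transitive: no — 1 R 4 and 4 R 2, but not 1 R 2.
Only transitive fails.

transitive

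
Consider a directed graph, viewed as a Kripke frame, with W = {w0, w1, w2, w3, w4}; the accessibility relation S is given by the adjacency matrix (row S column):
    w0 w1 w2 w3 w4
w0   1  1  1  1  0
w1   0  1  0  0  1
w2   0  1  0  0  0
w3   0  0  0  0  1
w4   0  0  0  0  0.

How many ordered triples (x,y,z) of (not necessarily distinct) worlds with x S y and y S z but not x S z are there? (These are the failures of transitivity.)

Enumerating: (w0,w1,w4), (w0,w3,w4), (w2,w1,w4).

3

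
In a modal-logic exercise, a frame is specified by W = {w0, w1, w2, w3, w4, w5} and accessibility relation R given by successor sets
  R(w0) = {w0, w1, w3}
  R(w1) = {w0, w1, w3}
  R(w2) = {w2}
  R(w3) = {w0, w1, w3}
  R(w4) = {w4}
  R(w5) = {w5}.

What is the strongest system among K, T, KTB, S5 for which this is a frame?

Reflexive (axiom T): yes — every world is R-related to itself.
Symmetric (axiom B): yes — every pair in R has its reverse in R.
Euclidean (axiom 5): yes — any two successors of a common world are R-related.
So F validates K, T, KTB, S5. The strongest is S5.

S5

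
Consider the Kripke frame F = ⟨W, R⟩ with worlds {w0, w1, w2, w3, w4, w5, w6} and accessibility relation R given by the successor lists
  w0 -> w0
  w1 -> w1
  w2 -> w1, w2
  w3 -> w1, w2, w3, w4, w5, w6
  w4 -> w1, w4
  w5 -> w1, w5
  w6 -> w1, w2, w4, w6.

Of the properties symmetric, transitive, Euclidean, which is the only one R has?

transitive

Symmetric: no — w2 R w1 but not w1 R w2.
Transitive: yes — every two-step R-path is closed by a direct edge.
Euclidean: no — w3 R w1 and w3 R w2, but not w1 R w2.
Only transitive holds.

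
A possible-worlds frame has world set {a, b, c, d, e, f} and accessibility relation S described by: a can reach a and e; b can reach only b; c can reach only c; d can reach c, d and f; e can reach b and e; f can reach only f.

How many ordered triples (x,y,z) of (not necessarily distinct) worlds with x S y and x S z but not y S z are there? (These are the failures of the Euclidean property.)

6

Enumerating: (a,e,a), (d,c,d), (d,c,f), (d,f,c), (d,f,d), (e,b,e).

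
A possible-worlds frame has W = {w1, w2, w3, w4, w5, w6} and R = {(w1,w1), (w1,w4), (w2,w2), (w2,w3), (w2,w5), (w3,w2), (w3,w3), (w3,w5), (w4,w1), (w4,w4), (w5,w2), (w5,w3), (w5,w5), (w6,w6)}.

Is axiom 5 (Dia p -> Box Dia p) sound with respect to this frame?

By correspondence theory, 5 is valid on a frame iff R is Euclidean.
Euclidean: yes — any two successors of a common world are R-related.

Yes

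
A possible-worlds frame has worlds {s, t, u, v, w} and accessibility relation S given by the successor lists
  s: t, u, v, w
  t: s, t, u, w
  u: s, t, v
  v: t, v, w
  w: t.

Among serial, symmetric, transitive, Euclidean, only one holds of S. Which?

serial

Serial: yes — every world has a successor (e.g. s S t).
Symmetric: no — s S v but not v S s.
Transitive: no — t S s and s S v, but not t S v.
Euclidean: no — s S t and s S v, but not t S v.
Only serial holds.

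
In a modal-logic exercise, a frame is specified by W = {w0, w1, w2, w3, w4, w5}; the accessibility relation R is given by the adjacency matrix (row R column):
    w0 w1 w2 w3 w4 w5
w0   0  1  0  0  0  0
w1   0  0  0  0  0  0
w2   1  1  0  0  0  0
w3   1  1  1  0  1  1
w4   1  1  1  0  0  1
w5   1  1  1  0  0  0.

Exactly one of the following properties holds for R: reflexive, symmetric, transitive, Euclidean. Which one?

transitive

Reflexive: no — w0 is not related to itself.
Symmetric: no — w0 R w1 but not w1 R w0.
Transitive: yes — every two-step R-path is closed by a direct edge.
Euclidean: no — w2 R w1 and w2 R w0, but not w1 R w0.
Only transitive holds.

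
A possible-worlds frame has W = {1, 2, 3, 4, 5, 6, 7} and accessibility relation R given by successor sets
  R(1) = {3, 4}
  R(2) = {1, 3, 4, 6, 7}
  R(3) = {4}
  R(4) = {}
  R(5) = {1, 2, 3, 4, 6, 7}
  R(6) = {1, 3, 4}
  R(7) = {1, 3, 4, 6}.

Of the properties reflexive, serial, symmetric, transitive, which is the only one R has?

transitive

Reflexive: no — 1 is not related to itself.
Serial: no — 4 has no R-successor.
Symmetric: no — 1 R 3 but not 3 R 1.
Transitive: yes — every two-step R-path is closed by a direct edge.
Only transitive holds.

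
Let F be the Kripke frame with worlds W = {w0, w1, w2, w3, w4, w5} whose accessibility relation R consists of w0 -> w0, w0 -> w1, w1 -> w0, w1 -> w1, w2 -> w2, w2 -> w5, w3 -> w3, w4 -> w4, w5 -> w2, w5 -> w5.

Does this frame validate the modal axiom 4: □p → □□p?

Axiom 4 corresponds to the accessibility relation being transitive.
Transitive: yes — every two-step R-path is closed by a direct edge.

Yes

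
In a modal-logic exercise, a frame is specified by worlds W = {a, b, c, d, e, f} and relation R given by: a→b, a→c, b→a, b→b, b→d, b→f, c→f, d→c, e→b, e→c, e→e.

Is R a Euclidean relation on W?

Euclidean: no — a R b and a R c, but not b R c.

No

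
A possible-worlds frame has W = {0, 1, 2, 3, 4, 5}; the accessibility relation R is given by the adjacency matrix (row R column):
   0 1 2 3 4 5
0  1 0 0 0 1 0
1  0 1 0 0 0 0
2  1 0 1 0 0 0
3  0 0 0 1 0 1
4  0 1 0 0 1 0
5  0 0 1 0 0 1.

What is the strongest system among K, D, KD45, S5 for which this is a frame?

D

Serial (axiom D): yes — every world has a successor (e.g. 0 R 0).
Euclidean (axiom 5): no — 0 R 4 and 0 R 0, but not 4 R 0.
Transitive (axiom 4): no — 0 R 4 and 4 R 1, but not 0 R 1.
Reflexive (axiom T): yes — every world is R-related to itself.
So F validates K, D; KD45 would additionally require R to be Euclidean and transitive. The strongest is D.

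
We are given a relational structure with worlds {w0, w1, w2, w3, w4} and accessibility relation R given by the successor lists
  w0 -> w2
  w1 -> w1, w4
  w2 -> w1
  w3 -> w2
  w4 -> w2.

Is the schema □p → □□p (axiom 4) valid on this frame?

The schema 4 characterises exactly the transitive frames.
Transitive: no — w0 R w2 and w2 R w1, but not w0 R w1.

No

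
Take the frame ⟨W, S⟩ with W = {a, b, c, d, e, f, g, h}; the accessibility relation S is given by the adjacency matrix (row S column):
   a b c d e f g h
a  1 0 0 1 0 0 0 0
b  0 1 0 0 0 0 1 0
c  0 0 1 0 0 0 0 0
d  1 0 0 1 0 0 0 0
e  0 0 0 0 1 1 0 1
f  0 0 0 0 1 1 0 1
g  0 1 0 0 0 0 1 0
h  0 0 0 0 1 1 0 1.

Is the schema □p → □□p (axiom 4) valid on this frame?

Axiom 4 corresponds to the accessibility relation being transitive.
Transitive: yes — every two-step S-path is closed by a direct edge.

Yes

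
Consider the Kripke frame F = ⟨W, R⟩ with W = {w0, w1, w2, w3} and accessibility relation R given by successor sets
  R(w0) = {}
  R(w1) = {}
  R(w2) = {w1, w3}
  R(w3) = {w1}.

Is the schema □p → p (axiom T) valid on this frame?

By correspondence theory, T is valid on a frame iff R is reflexive.
Reflexive: no — w0 is not related to itself.

No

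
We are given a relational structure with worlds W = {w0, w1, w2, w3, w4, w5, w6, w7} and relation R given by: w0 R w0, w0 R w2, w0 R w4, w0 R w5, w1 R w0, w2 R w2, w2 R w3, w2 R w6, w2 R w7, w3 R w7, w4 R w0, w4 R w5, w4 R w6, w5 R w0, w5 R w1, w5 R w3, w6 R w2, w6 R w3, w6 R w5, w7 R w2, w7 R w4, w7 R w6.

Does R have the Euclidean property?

Euclidean: no — w0 R w2 and w0 R w4, but not w2 R w4.

No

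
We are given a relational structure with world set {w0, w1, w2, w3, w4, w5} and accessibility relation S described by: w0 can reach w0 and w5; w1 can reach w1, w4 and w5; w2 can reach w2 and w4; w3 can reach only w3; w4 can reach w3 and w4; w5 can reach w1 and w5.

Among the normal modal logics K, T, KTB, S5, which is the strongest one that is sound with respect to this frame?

T

Reflexive (axiom T): yes — every world is S-related to itself.
Symmetric (axiom B): no — w0 S w5 but not w5 S w0.
Euclidean (axiom 5): no — w1 S w4 and w1 S w5, but not w4 S w5.
So F validates K, T; KTB would additionally require S to be symmetric. The strongest is T.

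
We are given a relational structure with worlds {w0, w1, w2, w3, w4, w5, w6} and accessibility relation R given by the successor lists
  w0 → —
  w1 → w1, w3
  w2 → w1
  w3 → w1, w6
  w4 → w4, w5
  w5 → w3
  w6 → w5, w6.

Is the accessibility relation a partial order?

Reflexive: no — w0 is not related to itself.
Transitive: no — w1 R w3 and w3 R w6, but not w1 R w6.
Antisymmetric: no — w1 R w3 and w3 R w1 with w1 ≠ w3.
So R is not a partial order.

No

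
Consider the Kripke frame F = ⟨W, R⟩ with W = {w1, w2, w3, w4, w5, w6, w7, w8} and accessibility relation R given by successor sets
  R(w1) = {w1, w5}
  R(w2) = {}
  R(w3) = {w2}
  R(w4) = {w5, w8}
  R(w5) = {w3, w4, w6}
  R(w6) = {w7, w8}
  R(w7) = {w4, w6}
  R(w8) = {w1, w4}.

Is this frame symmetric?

Symmetric: no — w1 R w5 but not w5 R w1.

No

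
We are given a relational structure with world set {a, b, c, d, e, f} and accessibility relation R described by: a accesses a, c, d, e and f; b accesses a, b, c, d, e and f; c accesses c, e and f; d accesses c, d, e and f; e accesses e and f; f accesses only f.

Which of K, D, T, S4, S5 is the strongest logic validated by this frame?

Serial (axiom D): yes — every world has a successor (e.g. a R a).
Reflexive (axiom T): yes — every world is R-related to itself.
Transitive (axiom 4): yes — every two-step R-path is closed by a direct edge.
Euclidean (axiom 5): no — a R c and a R d, but not c R d.
So F validates K, D, T, S4; S5 would additionally require R to be Euclidean. The strongest is S4.

S4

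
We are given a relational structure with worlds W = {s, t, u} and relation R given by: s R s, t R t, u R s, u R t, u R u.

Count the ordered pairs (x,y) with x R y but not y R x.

Enumerating: (u,s), (u,t).

2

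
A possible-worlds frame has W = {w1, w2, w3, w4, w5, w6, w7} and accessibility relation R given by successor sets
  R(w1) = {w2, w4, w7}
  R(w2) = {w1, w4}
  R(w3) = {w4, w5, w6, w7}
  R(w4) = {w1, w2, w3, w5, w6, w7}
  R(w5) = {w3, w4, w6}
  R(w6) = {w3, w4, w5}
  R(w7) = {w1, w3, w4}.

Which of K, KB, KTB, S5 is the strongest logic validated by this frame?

KB

Symmetric (axiom B): yes — every pair in R has its reverse in R.
Reflexive (axiom T): no — w1 is not related to itself.
Euclidean (axiom 5): no — w1 R w2 and w1 R w7, but not w2 R w7.
So F validates K, KB; KTB would additionally require R to be reflexive. The strongest is KB.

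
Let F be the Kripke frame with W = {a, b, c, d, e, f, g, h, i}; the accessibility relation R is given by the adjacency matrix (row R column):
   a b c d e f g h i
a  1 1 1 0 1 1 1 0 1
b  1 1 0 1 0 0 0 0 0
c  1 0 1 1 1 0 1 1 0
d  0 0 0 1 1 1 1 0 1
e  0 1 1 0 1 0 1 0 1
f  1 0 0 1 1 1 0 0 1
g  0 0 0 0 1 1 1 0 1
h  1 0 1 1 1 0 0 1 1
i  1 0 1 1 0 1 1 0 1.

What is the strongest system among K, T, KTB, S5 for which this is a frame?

Reflexive (axiom T): yes — every world is R-related to itself.
Symmetric (axiom B): no — a R e but not e R a.
Euclidean (axiom 5): no — a R b and a R c, but not b R c.
So F validates K, T; KTB would additionally require R to be symmetric. The strongest is T.

T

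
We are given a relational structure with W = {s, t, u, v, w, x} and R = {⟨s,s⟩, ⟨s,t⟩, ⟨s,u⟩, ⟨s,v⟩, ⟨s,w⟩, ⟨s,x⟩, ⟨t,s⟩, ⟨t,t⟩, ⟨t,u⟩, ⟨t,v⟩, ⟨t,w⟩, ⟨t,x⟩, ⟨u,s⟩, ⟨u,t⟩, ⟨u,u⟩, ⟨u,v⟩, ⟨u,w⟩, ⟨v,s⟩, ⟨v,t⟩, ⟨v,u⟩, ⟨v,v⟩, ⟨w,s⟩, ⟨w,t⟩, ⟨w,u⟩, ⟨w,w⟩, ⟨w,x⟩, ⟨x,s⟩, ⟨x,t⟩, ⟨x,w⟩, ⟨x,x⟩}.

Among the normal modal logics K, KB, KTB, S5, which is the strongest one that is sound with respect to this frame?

Symmetric (axiom B): yes — every pair in R has its reverse in R.
Reflexive (axiom T): yes — every world is R-related to itself.
Euclidean (axiom 5): no — s R u and s R x, but not u R x.
So F validates K, KB, KTB; S5 would additionally require R to be Euclidean. The strongest is KTB.

KTB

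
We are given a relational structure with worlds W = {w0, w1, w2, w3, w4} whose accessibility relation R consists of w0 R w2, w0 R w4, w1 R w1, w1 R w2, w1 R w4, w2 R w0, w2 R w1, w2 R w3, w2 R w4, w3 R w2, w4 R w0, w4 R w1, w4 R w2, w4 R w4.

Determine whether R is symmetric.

Yes

Symmetric: yes — every pair in R has its reverse in R.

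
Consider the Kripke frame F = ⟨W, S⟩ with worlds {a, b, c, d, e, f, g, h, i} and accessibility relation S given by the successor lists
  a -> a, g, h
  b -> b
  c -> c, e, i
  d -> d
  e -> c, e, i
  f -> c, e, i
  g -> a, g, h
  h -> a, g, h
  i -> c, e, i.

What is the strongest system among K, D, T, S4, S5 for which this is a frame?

Serial (axiom D): yes — every world has a successor (e.g. a S a).
Reflexive (axiom T): no — f is not related to itself.
Transitive (axiom 4): yes — every two-step S-path is closed by a direct edge.
Euclidean (axiom 5): yes — any two successors of a common world are S-related.
So F validates K, D; T would additionally require S to be reflexive. The strongest is D.

D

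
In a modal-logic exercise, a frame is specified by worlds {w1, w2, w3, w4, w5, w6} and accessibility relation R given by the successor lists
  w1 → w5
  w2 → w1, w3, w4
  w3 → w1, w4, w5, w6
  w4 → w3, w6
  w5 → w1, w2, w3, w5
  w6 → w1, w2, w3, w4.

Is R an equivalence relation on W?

No

Reflexive: no — w1 is not related to itself.
Symmetric: no — w2 R w1 but not w1 R w2.
Transitive: no — w1 R w5 and w5 R w2, but not w1 R w2.
So R is not an equivalence relation.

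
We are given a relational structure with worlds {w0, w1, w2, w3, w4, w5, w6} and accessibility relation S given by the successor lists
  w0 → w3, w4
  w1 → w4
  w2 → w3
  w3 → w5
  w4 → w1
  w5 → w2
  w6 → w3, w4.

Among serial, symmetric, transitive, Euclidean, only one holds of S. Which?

Serial: yes — every world has a successor (e.g. w0 S w3).
Symmetric: no — w0 S w3 but not w3 S w0.
Transitive: no — w0 S w3 and w3 S w5, but not w0 S w5.
Euclidean: no — w0 S w3 and w0 S w4, but not w3 S w4.
Only serial holds.

serial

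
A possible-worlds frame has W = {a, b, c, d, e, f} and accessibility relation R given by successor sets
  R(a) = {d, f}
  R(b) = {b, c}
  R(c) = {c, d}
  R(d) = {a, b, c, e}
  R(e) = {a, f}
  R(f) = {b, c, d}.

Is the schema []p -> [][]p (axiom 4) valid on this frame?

No

By correspondence theory, 4 is valid on a frame iff R is transitive.
Transitive: no — a R d and d R b, but not a R b.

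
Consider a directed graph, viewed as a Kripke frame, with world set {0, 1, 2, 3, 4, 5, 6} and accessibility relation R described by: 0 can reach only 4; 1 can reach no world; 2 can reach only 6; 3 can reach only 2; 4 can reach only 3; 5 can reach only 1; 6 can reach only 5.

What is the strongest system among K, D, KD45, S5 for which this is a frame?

K

Serial (axiom D): no — 1 has no R-successor.
Euclidean (axiom 5): no — 0 R 4 and 0 R 4, but not 4 R 4.
Transitive (axiom 4): no — 0 R 4 and 4 R 3, but not 0 R 3.
Reflexive (axiom T): no — 0 is not related to itself.
So F validates K; D would additionally require R to be serial. The strongest is K.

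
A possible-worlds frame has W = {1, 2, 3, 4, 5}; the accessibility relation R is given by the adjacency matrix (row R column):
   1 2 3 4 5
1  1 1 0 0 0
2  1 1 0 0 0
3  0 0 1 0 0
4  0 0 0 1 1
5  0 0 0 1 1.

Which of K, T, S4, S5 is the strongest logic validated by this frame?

Reflexive (axiom T): yes — every world is R-related to itself.
Transitive (axiom 4): yes — every two-step R-path is closed by a direct edge.
Euclidean (axiom 5): yes — any two successors of a common world are R-related.
So F validates K, T, S4, S5. The strongest is S5.

S5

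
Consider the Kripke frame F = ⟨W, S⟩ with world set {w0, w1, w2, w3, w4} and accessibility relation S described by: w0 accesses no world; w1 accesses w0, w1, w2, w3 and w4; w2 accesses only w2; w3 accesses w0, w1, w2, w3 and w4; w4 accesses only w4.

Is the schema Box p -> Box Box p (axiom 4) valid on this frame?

Yes

The schema 4 characterises exactly the transitive frames.
Transitive: yes — every two-step S-path is closed by a direct edge.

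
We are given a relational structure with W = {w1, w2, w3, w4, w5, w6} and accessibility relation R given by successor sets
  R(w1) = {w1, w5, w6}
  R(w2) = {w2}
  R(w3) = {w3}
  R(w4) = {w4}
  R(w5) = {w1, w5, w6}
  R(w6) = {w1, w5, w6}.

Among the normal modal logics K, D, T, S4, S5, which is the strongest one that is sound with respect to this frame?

S5

Serial (axiom D): yes — every world has a successor (e.g. w1 R w1).
Reflexive (axiom T): yes — every world is R-related to itself.
Transitive (axiom 4): yes — every two-step R-path is closed by a direct edge.
Euclidean (axiom 5): yes — any two successors of a common world are R-related.
So F validates K, D, T, S4, S5. The strongest is S5.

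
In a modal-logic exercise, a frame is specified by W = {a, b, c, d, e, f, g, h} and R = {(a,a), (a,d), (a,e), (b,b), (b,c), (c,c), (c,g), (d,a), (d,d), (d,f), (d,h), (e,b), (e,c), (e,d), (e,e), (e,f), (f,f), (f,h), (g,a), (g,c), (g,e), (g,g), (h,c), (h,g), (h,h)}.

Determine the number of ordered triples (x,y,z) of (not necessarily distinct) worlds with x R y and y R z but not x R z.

Enumerating: (a,d,f), (a,d,h), (a,e,b), (a,e,c), (a,e,f), (b,c,g), (c,g,a), (c,g,e), (d,a,e), (d,h,c), (d,h,g), (e,c,g), … and 11 more.
Total: 23.

23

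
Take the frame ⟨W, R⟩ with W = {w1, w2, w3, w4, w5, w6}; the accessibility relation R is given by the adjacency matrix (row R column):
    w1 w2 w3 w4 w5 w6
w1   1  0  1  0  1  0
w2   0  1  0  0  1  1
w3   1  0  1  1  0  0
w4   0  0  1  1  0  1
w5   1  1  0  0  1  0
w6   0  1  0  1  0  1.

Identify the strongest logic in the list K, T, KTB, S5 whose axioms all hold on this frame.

KTB

Reflexive (axiom T): yes — every world is R-related to itself.
Symmetric (axiom B): yes — every pair in R has its reverse in R.
Euclidean (axiom 5): no — w1 R w3 and w1 R w5, but not w3 R w5.
So F validates K, T, KTB; S5 would additionally require R to be Euclidean. The strongest is KTB.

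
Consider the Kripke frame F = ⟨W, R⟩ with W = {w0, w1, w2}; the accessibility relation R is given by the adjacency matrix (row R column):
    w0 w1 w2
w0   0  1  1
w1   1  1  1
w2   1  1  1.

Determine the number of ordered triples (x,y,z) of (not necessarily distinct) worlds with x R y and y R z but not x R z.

2

Enumerating: (w0,w1,w0), (w0,w2,w0).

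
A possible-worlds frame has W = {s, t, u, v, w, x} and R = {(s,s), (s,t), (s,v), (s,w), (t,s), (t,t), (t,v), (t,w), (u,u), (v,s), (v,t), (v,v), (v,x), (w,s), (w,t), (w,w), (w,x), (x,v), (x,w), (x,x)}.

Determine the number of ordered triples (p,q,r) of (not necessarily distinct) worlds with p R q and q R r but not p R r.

14

Enumerating: (s,v,x), (s,w,x), (t,v,x), (t,w,x), (v,s,w), (v,t,w), (v,x,w), (w,s,v), (w,t,v), (w,x,v), (x,v,s), (x,v,t), (x,w,s), (x,w,t).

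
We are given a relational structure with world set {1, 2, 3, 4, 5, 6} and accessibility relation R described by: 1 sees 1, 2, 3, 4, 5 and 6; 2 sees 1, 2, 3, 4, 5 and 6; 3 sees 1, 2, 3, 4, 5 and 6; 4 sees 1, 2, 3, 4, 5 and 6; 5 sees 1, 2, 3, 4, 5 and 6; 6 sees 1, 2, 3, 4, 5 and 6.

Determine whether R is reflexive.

Reflexive: yes — every world is R-related to itself.

Yes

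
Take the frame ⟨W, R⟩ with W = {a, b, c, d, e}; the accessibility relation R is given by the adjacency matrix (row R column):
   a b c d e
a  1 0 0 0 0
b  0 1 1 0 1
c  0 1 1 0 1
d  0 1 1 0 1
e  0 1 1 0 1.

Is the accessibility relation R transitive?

Transitive: yes — every two-step R-path is closed by a direct edge.

Yes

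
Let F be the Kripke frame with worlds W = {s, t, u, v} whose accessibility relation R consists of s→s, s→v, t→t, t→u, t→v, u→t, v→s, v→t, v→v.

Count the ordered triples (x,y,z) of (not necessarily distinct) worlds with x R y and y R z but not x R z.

Enumerating: (s,v,t), (t,v,s), (u,t,u), (u,t,v), (v,t,u).

5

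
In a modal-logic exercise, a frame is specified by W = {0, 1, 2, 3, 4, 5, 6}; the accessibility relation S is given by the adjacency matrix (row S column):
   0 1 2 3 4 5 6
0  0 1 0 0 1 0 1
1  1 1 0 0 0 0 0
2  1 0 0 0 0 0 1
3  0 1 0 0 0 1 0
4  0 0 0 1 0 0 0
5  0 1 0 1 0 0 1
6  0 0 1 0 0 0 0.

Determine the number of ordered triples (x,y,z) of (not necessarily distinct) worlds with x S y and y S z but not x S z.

18

Enumerating: (0,1,0), (0,4,3), (0,6,2), (1,0,4), (1,0,6), (2,0,1), (2,0,4), (2,6,2), (3,1,0), (3,5,3), (3,5,6), (4,3,1), (4,3,5), (5,1,0), (5,3,5), (5,6,2), (6,2,0), (6,2,6).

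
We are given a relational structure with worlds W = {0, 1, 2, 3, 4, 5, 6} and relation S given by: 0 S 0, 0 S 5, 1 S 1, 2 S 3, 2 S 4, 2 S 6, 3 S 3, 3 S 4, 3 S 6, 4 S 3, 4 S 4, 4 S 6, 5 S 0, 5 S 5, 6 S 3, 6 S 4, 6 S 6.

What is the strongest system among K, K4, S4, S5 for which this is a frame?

Transitive (axiom 4): yes — every two-step S-path is closed by a direct edge.
Reflexive (axiom T): no — 2 is not related to itself.
Euclidean (axiom 5): yes — any two successors of a common world are S-related.
So F validates K, K4; S4 would additionally require S to be reflexive. The strongest is K4.

K4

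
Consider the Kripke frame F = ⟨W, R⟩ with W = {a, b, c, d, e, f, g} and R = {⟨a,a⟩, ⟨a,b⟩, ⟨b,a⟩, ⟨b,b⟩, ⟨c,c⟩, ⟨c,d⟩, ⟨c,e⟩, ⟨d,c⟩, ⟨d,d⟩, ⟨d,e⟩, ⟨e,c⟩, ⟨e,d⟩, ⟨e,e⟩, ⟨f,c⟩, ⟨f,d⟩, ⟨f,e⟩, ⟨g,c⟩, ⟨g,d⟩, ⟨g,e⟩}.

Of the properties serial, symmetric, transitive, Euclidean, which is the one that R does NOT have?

symmetric

Serial: yes — every world has a successor (e.g. a R a).
Symmetric: no — f R c but not c R f.
Transitive: yes — every two-step R-path is closed by a direct edge.
Euclidean: yes — any two successors of a common world are R-related.
Only symmetric fails.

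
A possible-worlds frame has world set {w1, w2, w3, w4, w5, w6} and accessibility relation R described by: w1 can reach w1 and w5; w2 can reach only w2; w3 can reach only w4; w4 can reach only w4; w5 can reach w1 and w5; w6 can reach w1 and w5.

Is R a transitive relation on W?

Transitive: yes — every two-step R-path is closed by a direct edge.

Yes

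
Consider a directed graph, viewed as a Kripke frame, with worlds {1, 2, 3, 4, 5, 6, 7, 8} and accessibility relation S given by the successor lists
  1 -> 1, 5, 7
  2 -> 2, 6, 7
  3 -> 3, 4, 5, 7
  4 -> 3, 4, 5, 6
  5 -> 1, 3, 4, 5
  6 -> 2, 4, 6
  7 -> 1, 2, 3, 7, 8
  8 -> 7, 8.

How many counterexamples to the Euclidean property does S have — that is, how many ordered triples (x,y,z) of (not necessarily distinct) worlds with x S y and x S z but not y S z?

30

Enumerating: (1,5,7), (1,7,5), (2,6,7), (2,7,6), (3,4,7), (3,5,7), (3,7,4), (3,7,5), (4,3,6), (4,5,6), (4,6,3), (4,6,5), … and 18 more.
Total: 30.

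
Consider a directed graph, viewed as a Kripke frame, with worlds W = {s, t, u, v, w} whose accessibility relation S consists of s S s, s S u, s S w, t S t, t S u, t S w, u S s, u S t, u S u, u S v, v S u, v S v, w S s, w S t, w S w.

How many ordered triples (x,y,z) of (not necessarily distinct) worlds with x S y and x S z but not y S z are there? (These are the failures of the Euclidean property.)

Enumerating: (s,u,w), (s,w,u), (t,u,w), (t,w,u), (u,s,t), (u,s,v), (u,t,s), (u,t,v), (u,v,s), (u,v,t), (w,s,t), (w,t,s).

12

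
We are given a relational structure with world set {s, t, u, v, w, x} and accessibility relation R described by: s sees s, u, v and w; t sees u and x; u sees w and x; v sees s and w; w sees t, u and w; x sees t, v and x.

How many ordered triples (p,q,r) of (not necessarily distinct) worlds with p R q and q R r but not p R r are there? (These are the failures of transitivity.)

Enumerating: (s,u,x), (s,w,t), (t,u,w), (t,x,t), (t,x,v), (u,w,t), (u,w,u), (u,x,t), (u,x,v), (v,s,u), (v,s,v), (v,w,t), (v,w,u), (w,t,x), (w,u,x), (x,t,u), (x,v,s), (x,v,w).

18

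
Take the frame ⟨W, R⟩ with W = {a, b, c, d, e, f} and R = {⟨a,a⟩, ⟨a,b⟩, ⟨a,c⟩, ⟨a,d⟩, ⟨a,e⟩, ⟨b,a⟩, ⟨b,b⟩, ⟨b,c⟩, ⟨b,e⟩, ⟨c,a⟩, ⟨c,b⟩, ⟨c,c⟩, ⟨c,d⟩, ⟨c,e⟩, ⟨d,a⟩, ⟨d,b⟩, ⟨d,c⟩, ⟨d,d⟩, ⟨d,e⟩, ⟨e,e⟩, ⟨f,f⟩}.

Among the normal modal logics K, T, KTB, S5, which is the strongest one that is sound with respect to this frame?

T

Reflexive (axiom T): yes — every world is R-related to itself.
Symmetric (axiom B): no — a R e but not e R a.
Euclidean (axiom 5): no — a R b and a R d, but not b R d.
So F validates K, T; KTB would additionally require R to be symmetric. The strongest is T.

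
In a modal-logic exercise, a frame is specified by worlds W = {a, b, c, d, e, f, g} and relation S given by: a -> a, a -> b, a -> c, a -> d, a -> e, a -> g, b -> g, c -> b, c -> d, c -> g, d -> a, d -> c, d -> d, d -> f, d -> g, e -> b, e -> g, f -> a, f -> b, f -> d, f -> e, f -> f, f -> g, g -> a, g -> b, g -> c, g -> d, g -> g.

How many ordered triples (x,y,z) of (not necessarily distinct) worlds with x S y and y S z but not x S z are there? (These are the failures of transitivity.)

Enumerating: (a,d,f), (b,g,a), (b,g,b), (b,g,c), (b,g,d), (c,d,a), (c,d,c), (c,d,f), (c,g,a), (c,g,c), (d,a,b), (d,a,e), … and 12 more.
Total: 24.

24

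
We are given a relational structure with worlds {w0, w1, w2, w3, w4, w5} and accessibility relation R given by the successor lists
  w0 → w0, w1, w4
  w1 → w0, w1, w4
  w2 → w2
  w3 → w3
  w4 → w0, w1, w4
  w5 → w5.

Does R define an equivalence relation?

Yes

Reflexive: yes — every world is R-related to itself.
Symmetric: yes — every pair in R has its reverse in R.
Transitive: yes — every two-step R-path is closed by a direct edge.
So R is an equivalence relation.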